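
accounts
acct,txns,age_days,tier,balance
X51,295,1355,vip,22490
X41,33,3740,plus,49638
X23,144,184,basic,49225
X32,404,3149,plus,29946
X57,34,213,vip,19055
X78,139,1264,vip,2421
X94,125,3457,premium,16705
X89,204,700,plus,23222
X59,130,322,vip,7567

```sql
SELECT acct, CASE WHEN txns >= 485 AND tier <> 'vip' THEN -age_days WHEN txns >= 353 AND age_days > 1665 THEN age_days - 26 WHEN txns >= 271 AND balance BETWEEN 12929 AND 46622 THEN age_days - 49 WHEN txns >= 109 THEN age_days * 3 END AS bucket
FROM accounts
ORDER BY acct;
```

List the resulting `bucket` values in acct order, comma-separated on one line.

acct=X23: txns >= 109 → 552
acct=X32: txns >= 353 AND age_days > 1665 → 3123
acct=X41: (no match → NULL) → NULL
acct=X51: txns >= 271 AND balance BETWEEN 12929 AND 46622 → 1306
acct=X57: (no match → NULL) → NULL
acct=X59: txns >= 109 → 966
acct=X78: txns >= 109 → 3792
acct=X89: txns >= 109 → 2100
acct=X94: txns >= 109 → 10371

552, 3123, NULL, 1306, NULL, 966, 3792, 2100, 10371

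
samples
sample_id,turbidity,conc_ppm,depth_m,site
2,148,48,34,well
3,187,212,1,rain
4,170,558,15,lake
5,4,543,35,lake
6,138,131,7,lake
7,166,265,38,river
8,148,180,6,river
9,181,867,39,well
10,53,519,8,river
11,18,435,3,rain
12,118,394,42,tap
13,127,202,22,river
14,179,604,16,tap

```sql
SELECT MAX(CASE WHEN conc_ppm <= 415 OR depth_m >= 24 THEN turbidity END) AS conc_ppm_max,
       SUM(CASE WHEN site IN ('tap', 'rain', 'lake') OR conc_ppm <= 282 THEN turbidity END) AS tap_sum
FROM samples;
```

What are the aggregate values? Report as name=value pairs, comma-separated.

[conc_ppm_max: conc_ppm <= 415 OR depth_m >= 24]
sample_id=2: ✓ → 148
sample_id=3: ✓ → 187
sample_id=4: ✗
sample_id=5: ✓ → 4
sample_id=6: ✓ → 138
sample_id=7: ✓ → 166
sample_id=8: ✓ → 148
sample_id=9: ✓ → 181
sample_id=10: ✗
sample_id=11: ✗
sample_id=12: ✓ → 118
sample_id=13: ✓ → 127
sample_id=14: ✗
conc_ppm_max = MAX(148, 187, 4, 138, 166, 148, 181, 118, 127) = 187
—
[tap_sum: site IN ('tap', 'rain', 'lake') OR conc_ppm <= 282]
sample_id=2: ✓ → 148
sample_id=3: ✓ → 187
sample_id=4: ✓ → 170
sample_id=5: ✓ → 4
sample_id=6: ✓ → 138
sample_id=7: ✓ → 166
sample_id=8: ✓ → 148
sample_id=9: ✗
sample_id=10: ✗
sample_id=11: ✓ → 18
sample_id=12: ✓ → 118
sample_id=13: ✓ → 127
sample_id=14: ✓ → 179
tap_sum = 148 + 187 + 170 + 4 + 138 + 166 + 148 + 18 + 118 + 127 + 179 = 1403

conc_ppm_max=187, tap_sum=1403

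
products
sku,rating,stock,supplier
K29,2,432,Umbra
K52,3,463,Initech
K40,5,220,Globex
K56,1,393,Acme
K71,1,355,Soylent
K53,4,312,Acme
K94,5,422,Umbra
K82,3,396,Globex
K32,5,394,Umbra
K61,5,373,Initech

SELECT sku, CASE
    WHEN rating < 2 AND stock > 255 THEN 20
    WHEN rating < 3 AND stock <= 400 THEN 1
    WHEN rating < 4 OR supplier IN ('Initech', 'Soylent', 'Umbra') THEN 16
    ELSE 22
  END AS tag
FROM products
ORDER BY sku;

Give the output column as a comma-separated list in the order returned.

16, 16, 22, 16, 22, 20, 16, 20, 16, 16

sku=K29: rating < 4 OR supplier IN ('Initech', 'Soylent', 'Umbra') → 16
sku=K32: rating < 4 OR supplier IN ('Initech', 'Soylent', 'Umbra') → 16
sku=K40: ELSE → 22
sku=K52: rating < 4 OR supplier IN ('Initech', 'Soylent', 'Umbra') → 16
sku=K53: ELSE → 22
sku=K56: rating < 2 AND stock > 255 → 20
sku=K61: rating < 4 OR supplier IN ('Initech', 'Soylent', 'Umbra') → 16
sku=K71: rating < 2 AND stock > 255 → 20
sku=K82: rating < 4 OR supplier IN ('Initech', 'Soylent', 'Umbra') → 16
sku=K94: rating < 4 OR supplier IN ('Initech', 'Soylent', 'Umbra') → 16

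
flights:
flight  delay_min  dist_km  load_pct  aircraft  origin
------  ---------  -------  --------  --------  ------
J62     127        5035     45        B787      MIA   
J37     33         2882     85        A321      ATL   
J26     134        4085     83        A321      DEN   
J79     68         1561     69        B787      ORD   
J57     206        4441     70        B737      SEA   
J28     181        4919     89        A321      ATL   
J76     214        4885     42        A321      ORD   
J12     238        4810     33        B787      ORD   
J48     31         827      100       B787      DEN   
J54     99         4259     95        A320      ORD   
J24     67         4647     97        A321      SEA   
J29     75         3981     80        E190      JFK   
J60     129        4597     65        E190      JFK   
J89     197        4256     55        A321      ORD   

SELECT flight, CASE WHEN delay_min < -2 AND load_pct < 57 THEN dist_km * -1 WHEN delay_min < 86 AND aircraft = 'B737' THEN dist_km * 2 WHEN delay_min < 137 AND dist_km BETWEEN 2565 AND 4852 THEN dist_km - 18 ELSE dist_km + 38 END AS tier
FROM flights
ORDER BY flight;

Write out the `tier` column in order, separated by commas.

flight=J12: ELSE → 4848
flight=J24: delay_min < 137 AND dist_km BETWEEN 2565 AND 4852 → 4629
flight=J26: delay_min < 137 AND dist_km BETWEEN 2565 AND 4852 → 4067
flight=J28: ELSE → 4957
flight=J29: delay_min < 137 AND dist_km BETWEEN 2565 AND 4852 → 3963
flight=J37: delay_min < 137 AND dist_km BETWEEN 2565 AND 4852 → 2864
flight=J48: ELSE → 865
flight=J54: delay_min < 137 AND dist_km BETWEEN 2565 AND 4852 → 4241
flight=J57: ELSE → 4479
flight=J60: delay_min < 137 AND dist_km BETWEEN 2565 AND 4852 → 4579
flight=J62: ELSE → 5073
flight=J76: ELSE → 4923
flight=J79: ELSE → 1599
flight=J89: ELSE → 4294

4848, 4629, 4067, 4957, 3963, 2864, 865, 4241, 4479, 4579, 5073, 4923, 1599, 4294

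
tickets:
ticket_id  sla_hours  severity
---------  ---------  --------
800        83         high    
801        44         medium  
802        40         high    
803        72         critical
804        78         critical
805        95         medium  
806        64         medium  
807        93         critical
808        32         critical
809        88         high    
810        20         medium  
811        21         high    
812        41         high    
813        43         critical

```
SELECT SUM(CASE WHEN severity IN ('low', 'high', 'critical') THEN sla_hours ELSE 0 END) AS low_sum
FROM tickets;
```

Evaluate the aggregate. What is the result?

591

ticket_id=800: ✓ → 83
ticket_id=801: ✗
ticket_id=802: ✓ → 40
ticket_id=803: ✓ → 72
ticket_id=804: ✓ → 78
ticket_id=805: ✗
ticket_id=806: ✗
ticket_id=807: ✓ → 93
ticket_id=808: ✓ → 32
ticket_id=809: ✓ → 88
ticket_id=810: ✗
ticket_id=811: ✓ → 21
ticket_id=812: ✓ → 41
ticket_id=813: ✓ → 43
low_sum = 83 + 40 + 72 + 78 + 93 + 32 + 88 + 21 + 41 + 43 = 591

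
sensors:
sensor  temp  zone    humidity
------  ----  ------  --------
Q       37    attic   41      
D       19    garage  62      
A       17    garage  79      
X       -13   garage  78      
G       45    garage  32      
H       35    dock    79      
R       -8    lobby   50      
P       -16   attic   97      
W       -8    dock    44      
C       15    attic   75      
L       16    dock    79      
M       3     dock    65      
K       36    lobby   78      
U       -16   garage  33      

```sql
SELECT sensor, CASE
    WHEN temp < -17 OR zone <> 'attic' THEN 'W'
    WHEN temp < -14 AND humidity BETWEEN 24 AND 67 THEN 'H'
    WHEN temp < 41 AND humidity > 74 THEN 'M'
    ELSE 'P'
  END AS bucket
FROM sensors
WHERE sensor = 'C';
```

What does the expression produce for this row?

sensor = C: temp=15, zone=attic, humidity=75.
temp < -17 OR zone <> 'attic' → false
temp < -14 AND humidity BETWEEN 24 AND 67 → false
temp < 41 AND humidity > 74 → true → M

M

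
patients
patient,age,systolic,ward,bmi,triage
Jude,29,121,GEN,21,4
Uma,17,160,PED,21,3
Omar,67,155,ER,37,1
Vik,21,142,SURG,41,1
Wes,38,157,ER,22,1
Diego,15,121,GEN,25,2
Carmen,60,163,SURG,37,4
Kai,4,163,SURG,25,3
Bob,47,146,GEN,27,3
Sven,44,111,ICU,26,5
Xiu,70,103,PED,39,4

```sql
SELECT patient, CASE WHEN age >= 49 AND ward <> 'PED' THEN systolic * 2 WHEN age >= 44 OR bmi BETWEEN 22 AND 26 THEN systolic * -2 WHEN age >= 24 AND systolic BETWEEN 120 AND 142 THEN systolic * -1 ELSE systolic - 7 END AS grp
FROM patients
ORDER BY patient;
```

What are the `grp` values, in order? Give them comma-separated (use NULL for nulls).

-292, 326, -242, -121, -326, 310, -222, 153, 135, -314, -206

patient=Bob: age >= 44 OR bmi BETWEEN 22 AND 26 → -292
patient=Carmen: age >= 49 AND ward <> 'PED' → 326
patient=Diego: age >= 44 OR bmi BETWEEN 22 AND 26 → -242
patient=Jude: age >= 24 AND systolic BETWEEN 120 AND 142 → -121
patient=Kai: age >= 44 OR bmi BETWEEN 22 AND 26 → -326
patient=Omar: age >= 49 AND ward <> 'PED' → 310
patient=Sven: age >= 44 OR bmi BETWEEN 22 AND 26 → -222
patient=Uma: ELSE → 153
patient=Vik: ELSE → 135
patient=Wes: age >= 44 OR bmi BETWEEN 22 AND 26 → -314
patient=Xiu: age >= 44 OR bmi BETWEEN 22 AND 26 → -206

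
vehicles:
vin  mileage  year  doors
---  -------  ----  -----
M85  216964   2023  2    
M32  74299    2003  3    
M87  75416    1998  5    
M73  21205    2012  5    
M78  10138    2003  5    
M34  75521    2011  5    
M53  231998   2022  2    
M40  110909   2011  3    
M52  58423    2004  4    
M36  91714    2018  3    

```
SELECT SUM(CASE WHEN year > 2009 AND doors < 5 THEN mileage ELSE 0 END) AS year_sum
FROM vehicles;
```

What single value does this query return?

651585

vin=M85: ✓ → 216964
vin=M32: ✗
vin=M87: ✗
vin=M73: ✗
vin=M78: ✗
vin=M34: ✗
vin=M53: ✓ → 231998
vin=M40: ✓ → 110909
vin=M52: ✗
vin=M36: ✓ → 91714
year_sum = 216964 + 231998 + 110909 + 91714 = 651585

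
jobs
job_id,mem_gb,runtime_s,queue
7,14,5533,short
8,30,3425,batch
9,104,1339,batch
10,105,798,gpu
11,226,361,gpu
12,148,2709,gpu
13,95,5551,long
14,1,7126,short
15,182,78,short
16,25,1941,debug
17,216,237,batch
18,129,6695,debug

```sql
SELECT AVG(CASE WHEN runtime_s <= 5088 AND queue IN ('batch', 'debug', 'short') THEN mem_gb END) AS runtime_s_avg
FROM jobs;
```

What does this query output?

111.4

job_id=7: ✗
job_id=8: ✓ → 30
job_id=9: ✓ → 104
job_id=10: ✗
job_id=11: ✗
job_id=12: ✗
job_id=13: ✗
job_id=14: ✗
job_id=15: ✓ → 182
job_id=16: ✓ → 25
job_id=17: ✓ → 216
job_id=18: ✗
runtime_s_avg = (30 + 104 + 182 + 25 + 216) / 5 = 111.4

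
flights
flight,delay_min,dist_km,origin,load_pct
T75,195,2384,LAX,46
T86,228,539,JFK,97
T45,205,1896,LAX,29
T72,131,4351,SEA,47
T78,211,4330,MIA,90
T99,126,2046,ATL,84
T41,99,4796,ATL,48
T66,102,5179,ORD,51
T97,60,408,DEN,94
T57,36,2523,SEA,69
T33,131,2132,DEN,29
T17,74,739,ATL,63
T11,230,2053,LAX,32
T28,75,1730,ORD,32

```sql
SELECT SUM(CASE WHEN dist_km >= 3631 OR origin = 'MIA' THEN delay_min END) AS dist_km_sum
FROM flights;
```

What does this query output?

flight=T75: ✗
flight=T86: ✗
flight=T45: ✗
flight=T72: ✓ → 131
flight=T78: ✓ → 211
flight=T99: ✗
flight=T41: ✓ → 99
flight=T66: ✓ → 102
flight=T97: ✗
flight=T57: ✗
flight=T33: ✗
flight=T17: ✗
flight=T11: ✗
flight=T28: ✗
dist_km_sum = 131 + 211 + 99 + 102 = 543

543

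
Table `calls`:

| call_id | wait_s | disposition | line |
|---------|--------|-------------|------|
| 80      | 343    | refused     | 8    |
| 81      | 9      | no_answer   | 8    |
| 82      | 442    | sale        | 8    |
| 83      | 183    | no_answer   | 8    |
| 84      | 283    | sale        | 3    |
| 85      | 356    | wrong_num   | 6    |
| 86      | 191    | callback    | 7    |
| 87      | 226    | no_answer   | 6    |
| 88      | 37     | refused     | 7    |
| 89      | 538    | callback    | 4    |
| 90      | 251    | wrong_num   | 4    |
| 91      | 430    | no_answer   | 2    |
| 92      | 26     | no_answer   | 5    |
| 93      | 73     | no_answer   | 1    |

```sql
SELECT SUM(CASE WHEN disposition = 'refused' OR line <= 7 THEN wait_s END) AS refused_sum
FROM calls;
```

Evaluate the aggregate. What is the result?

call_id=80: ✓ → 343
call_id=81: ✗
call_id=82: ✗
call_id=83: ✗
call_id=84: ✓ → 283
call_id=85: ✓ → 356
call_id=86: ✓ → 191
call_id=87: ✓ → 226
call_id=88: ✓ → 37
call_id=89: ✓ → 538
call_id=90: ✓ → 251
call_id=91: ✓ → 430
call_id=92: ✓ → 26
call_id=93: ✓ → 73
refused_sum = 343 + 283 + 356 + 191 + 226 + 37 + 538 + 251 + 430 + 26 + 73 = 2754

2754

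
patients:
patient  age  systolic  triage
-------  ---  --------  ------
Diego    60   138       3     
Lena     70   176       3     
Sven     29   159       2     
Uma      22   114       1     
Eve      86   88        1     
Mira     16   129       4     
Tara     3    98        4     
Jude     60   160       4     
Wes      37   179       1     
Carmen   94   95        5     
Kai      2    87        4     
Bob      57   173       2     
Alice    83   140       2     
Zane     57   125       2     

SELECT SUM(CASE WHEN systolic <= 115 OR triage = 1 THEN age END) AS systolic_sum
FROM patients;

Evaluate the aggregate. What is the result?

patient=Diego: ✗
patient=Lena: ✗
patient=Sven: ✗
patient=Uma: ✓ → 22
patient=Eve: ✓ → 86
patient=Mira: ✗
patient=Tara: ✓ → 3
patient=Jude: ✗
patient=Wes: ✓ → 37
patient=Carmen: ✓ → 94
patient=Kai: ✓ → 2
patient=Bob: ✗
patient=Alice: ✗
patient=Zane: ✗
systolic_sum = 22 + 86 + 3 + 37 + 94 + 2 = 244

244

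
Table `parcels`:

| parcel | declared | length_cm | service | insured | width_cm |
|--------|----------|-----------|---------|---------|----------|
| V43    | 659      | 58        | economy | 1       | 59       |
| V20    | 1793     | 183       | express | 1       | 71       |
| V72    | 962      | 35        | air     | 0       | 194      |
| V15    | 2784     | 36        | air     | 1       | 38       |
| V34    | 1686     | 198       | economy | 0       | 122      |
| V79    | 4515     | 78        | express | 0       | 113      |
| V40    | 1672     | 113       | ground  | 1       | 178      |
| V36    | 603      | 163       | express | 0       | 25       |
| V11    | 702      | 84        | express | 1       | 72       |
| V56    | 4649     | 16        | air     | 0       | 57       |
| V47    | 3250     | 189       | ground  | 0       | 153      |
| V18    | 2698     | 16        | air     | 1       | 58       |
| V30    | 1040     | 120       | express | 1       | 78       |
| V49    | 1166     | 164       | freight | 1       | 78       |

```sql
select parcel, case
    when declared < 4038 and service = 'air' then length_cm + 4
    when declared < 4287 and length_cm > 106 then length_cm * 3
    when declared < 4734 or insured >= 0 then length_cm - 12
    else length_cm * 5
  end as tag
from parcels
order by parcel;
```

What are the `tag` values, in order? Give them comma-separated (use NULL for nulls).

parcel=V11: declared < 4734 or insured >= 0 → 72
parcel=V15: declared < 4038 and service = 'air' → 40
parcel=V18: declared < 4038 and service = 'air' → 20
parcel=V20: declared < 4287 and length_cm > 106 → 549
parcel=V30: declared < 4287 and length_cm > 106 → 360
parcel=V34: declared < 4287 and length_cm > 106 → 594
parcel=V36: declared < 4287 and length_cm > 106 → 489
parcel=V40: declared < 4287 and length_cm > 106 → 339
parcel=V43: declared < 4734 or insured >= 0 → 46
parcel=V47: declared < 4287 and length_cm > 106 → 567
parcel=V49: declared < 4287 and length_cm > 106 → 492
parcel=V56: declared < 4734 or insured >= 0 → 4
parcel=V72: declared < 4038 and service = 'air' → 39
parcel=V79: declared < 4734 or insured >= 0 → 66

72, 40, 20, 549, 360, 594, 489, 339, 46, 567, 492, 4, 39, 66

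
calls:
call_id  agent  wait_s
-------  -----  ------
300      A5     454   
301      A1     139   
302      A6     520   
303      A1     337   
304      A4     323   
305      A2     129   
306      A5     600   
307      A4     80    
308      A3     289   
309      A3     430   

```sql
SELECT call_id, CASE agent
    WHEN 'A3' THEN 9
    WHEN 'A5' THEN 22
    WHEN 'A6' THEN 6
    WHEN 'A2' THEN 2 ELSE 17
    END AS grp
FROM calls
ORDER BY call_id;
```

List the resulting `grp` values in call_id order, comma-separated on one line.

22, 17, 6, 17, 17, 2, 22, 17, 9, 9

call_id=300: agent='A5' → 22
call_id=301: ELSE → 17
call_id=302: agent='A6' → 6
call_id=303: ELSE → 17
call_id=304: ELSE → 17
call_id=305: agent='A2' → 2
call_id=306: agent='A5' → 22
call_id=307: ELSE → 17
call_id=308: agent='A3' → 9
call_id=309: agent='A3' → 9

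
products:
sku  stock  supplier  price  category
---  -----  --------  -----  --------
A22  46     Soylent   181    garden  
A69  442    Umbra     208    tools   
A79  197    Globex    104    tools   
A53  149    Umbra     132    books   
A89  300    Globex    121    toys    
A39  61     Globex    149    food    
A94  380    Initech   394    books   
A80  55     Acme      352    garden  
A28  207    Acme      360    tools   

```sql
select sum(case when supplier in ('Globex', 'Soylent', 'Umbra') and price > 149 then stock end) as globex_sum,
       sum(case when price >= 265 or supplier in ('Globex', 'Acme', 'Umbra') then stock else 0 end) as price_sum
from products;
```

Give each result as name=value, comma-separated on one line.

globex_sum=488, price_sum=1791

[globex_sum: supplier in ('Globex', 'Soylent', 'Umbra') and price > 149]
sku=A22: ✓ → 46
sku=A69: ✓ → 442
sku=A79: ✗
sku=A53: ✗
sku=A89: ✗
sku=A39: ✗
sku=A94: ✗
sku=A80: ✗
sku=A28: ✗
globex_sum = 46 + 442 = 488
—
[price_sum: price >= 265 or supplier in ('Globex', 'Acme', 'Umbra')]
sku=A22: ✗
sku=A69: ✓ → 442
sku=A79: ✓ → 197
sku=A53: ✓ → 149
sku=A89: ✓ → 300
sku=A39: ✓ → 61
sku=A94: ✓ → 380
sku=A80: ✓ → 55
sku=A28: ✓ → 207
price_sum = 442 + 197 + 149 + 300 + 61 + 380 + 55 + 207 = 1791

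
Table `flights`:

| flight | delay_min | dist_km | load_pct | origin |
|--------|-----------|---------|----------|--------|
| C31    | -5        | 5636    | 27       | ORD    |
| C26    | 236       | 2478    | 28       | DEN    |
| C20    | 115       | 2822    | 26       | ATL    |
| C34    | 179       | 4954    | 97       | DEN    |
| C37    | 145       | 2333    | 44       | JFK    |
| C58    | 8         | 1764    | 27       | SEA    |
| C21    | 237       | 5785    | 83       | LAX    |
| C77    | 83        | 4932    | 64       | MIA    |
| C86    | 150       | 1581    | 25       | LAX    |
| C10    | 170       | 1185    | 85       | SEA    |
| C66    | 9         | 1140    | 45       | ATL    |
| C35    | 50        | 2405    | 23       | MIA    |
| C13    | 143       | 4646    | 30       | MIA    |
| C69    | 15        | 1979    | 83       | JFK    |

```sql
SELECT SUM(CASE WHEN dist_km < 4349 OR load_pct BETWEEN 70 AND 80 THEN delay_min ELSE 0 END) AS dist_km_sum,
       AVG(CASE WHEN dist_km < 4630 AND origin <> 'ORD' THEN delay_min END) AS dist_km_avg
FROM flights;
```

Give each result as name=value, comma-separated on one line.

[dist_km_sum: dist_km < 4349 OR load_pct BETWEEN 70 AND 80]
flight=C31: ✗
flight=C26: ✓ → 236
flight=C20: ✓ → 115
flight=C34: ✗
flight=C37: ✓ → 145
flight=C58: ✓ → 8
flight=C21: ✗
flight=C77: ✗
flight=C86: ✓ → 150
flight=C10: ✓ → 170
flight=C66: ✓ → 9
flight=C35: ✓ → 50
flight=C13: ✗
flight=C69: ✓ → 15
dist_km_sum = 236 + 115 + 145 + 8 + 150 + 170 + 9 + 50 + 15 = 898
—
[dist_km_avg: dist_km < 4630 AND origin <> 'ORD']
flight=C31: ✗
flight=C26: ✓ → 236
flight=C20: ✓ → 115
flight=C34: ✗
flight=C37: ✓ → 145
flight=C58: ✓ → 8
flight=C21: ✗
flight=C77: ✗
flight=C86: ✓ → 150
flight=C10: ✓ → 170
flight=C66: ✓ → 9
flight=C35: ✓ → 50
flight=C13: ✗
flight=C69: ✓ → 15
dist_km_avg = (236 + 115 + 145 + 8 + 150 + 170 + 9 + 50 + 15) / 9 = 99.7777777778

dist_km_sum=898, dist_km_avg=99.7777777778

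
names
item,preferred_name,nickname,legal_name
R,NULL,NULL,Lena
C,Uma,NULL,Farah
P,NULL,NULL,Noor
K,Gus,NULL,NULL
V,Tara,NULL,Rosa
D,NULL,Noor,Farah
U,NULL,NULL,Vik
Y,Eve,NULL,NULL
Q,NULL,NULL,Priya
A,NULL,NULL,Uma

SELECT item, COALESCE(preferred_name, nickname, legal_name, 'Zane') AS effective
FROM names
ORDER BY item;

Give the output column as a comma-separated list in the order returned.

Uma, Uma, Noor, Gus, Noor, Priya, Lena, Vik, Tara, Eve

item=A: preferred_name=NULL, nickname=NULL, legal_name=Uma → Uma
item=C: preferred_name=Uma → Uma
item=D: preferred_name=NULL, nickname=Noor → Noor
item=K: preferred_name=Gus → Gus
item=P: preferred_name=NULL, nickname=NULL, legal_name=Noor → Noor
item=Q: preferred_name=NULL, nickname=NULL, legal_name=Priya → Priya
item=R: preferred_name=NULL, nickname=NULL, legal_name=Lena → Lena
item=U: preferred_name=NULL, nickname=NULL, legal_name=Vik → Vik
item=V: preferred_name=Tara → Tara
item=Y: preferred_name=Eve → Eve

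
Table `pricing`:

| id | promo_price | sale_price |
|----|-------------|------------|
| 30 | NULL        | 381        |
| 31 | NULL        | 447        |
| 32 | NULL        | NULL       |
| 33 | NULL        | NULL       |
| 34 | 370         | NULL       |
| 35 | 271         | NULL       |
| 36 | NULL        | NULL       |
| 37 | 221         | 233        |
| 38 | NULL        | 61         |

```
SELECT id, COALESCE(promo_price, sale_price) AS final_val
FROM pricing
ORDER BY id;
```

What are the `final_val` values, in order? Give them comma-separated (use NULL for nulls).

381, 447, NULL, NULL, 370, 271, NULL, 221, 61

id=30: promo_price=NULL, sale_price=381 → 381
id=31: promo_price=NULL, sale_price=447 → 447
id=32: promo_price=NULL, sale_price=NULL (all NULL) → NULL
id=33: promo_price=NULL, sale_price=NULL (all NULL) → NULL
id=34: promo_price=370 → 370
id=35: promo_price=271 → 271
id=36: promo_price=NULL, sale_price=NULL (all NULL) → NULL
id=37: promo_price=221 → 221
id=38: promo_price=NULL, sale_price=61 → 61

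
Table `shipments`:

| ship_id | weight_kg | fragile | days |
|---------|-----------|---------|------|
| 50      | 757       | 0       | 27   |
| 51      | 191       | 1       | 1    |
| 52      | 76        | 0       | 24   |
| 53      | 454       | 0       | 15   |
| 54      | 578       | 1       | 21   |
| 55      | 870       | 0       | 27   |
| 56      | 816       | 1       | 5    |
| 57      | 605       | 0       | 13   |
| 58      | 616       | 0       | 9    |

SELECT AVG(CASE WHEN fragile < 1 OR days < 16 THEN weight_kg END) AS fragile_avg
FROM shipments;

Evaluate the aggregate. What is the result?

548.125

ship_id=50: ✓ → 757
ship_id=51: ✓ → 191
ship_id=52: ✓ → 76
ship_id=53: ✓ → 454
ship_id=54: ✗
ship_id=55: ✓ → 870
ship_id=56: ✓ → 816
ship_id=57: ✓ → 605
ship_id=58: ✓ → 616
fragile_avg = (757 + 191 + 76 + 454 + 870 + 816 + 605 + 616) / 8 = 548.125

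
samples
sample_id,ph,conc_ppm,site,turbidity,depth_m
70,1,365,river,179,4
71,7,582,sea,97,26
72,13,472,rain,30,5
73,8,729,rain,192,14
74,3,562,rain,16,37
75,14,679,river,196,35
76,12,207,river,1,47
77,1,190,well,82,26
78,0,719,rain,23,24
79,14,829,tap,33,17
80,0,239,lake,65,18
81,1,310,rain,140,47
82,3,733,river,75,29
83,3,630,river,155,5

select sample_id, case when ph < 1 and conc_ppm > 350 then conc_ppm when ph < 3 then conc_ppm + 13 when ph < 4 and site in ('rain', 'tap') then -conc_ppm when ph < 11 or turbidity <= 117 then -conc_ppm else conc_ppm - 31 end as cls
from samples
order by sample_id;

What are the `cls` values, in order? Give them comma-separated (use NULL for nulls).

378, -582, -472, -729, -562, 648, -207, 203, 719, -829, 252, 323, -733, -630

sample_id=70: ph < 3 → 378
sample_id=71: ph < 11 or turbidity <= 117 → -582
sample_id=72: ph < 11 or turbidity <= 117 → -472
sample_id=73: ph < 11 or turbidity <= 117 → -729
sample_id=74: ph < 4 and site in ('rain', 'tap') → -562
sample_id=75: ELSE → 648
sample_id=76: ph < 11 or turbidity <= 117 → -207
sample_id=77: ph < 3 → 203
sample_id=78: ph < 1 and conc_ppm > 350 → 719
sample_id=79: ph < 11 or turbidity <= 117 → -829
sample_id=80: ph < 3 → 252
sample_id=81: ph < 3 → 323
sample_id=82: ph < 11 or turbidity <= 117 → -733
sample_id=83: ph < 11 or turbidity <= 117 → -630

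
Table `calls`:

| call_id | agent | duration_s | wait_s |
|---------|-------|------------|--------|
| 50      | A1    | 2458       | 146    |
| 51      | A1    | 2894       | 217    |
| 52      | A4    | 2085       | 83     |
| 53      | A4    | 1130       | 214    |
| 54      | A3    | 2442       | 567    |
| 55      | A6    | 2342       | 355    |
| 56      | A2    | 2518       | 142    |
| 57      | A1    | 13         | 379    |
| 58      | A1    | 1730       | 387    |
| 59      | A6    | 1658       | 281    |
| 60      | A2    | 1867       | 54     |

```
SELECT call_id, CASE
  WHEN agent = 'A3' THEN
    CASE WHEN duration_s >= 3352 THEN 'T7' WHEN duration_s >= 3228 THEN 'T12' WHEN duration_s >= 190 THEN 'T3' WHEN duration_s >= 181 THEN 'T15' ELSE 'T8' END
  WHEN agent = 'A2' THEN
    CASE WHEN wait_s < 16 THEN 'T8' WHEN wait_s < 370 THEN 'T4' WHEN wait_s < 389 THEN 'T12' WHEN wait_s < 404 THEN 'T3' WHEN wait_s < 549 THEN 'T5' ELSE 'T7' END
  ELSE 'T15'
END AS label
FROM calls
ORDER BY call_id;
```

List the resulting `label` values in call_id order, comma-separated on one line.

call_id=50: agent='A1' → outer ELSE → T15
call_id=51: agent='A1' → outer ELSE → T15
call_id=52: agent='A4' → outer ELSE → T15
call_id=53: agent='A4' → outer ELSE → T15
call_id=54: agent='A3' → inner[duration_s >= 190] → T3
call_id=55: agent='A6' → outer ELSE → T15
call_id=56: agent='A2' → inner[wait_s < 370] → T4
call_id=57: agent='A1' → outer ELSE → T15
call_id=58: agent='A1' → outer ELSE → T15
call_id=59: agent='A6' → outer ELSE → T15
call_id=60: agent='A2' → inner[wait_s < 370] → T4

T15, T15, T15, T15, T3, T15, T4, T15, T15, T15, T4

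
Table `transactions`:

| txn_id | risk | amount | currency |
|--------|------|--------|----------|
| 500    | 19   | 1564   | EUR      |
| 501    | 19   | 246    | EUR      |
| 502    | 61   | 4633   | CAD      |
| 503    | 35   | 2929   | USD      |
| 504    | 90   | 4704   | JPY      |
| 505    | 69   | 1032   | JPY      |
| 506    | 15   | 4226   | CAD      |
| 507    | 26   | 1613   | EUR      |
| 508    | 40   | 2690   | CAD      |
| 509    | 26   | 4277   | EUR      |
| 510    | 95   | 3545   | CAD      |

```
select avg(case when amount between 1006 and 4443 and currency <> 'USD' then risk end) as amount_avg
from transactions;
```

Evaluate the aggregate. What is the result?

41.4285714286

txn_id=500: ✓ → 19
txn_id=501: ✗
txn_id=502: ✗
txn_id=503: ✗
txn_id=504: ✗
txn_id=505: ✓ → 69
txn_id=506: ✓ → 15
txn_id=507: ✓ → 26
txn_id=508: ✓ → 40
txn_id=509: ✓ → 26
txn_id=510: ✓ → 95
amount_avg = (19 + 69 + 15 + 26 + 40 + 26 + 95) / 7 = 41.4285714286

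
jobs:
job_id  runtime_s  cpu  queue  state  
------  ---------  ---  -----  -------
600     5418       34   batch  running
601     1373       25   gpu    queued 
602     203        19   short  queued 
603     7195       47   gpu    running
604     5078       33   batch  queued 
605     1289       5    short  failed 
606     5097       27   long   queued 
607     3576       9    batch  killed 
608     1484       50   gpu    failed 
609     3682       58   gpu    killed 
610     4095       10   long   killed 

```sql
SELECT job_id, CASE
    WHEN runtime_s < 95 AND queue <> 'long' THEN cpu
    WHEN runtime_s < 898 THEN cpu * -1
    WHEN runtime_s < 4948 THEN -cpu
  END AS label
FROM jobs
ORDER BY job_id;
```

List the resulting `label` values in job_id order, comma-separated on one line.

job_id=600: (no match → NULL) → NULL
job_id=601: runtime_s < 4948 → -25
job_id=602: runtime_s < 898 → -19
job_id=603: (no match → NULL) → NULL
job_id=604: (no match → NULL) → NULL
job_id=605: runtime_s < 4948 → -5
job_id=606: (no match → NULL) → NULL
job_id=607: runtime_s < 4948 → -9
job_id=608: runtime_s < 4948 → -50
job_id=609: runtime_s < 4948 → -58
job_id=610: runtime_s < 4948 → -10

NULL, -25, -19, NULL, NULL, -5, NULL, -9, -50, -58, -10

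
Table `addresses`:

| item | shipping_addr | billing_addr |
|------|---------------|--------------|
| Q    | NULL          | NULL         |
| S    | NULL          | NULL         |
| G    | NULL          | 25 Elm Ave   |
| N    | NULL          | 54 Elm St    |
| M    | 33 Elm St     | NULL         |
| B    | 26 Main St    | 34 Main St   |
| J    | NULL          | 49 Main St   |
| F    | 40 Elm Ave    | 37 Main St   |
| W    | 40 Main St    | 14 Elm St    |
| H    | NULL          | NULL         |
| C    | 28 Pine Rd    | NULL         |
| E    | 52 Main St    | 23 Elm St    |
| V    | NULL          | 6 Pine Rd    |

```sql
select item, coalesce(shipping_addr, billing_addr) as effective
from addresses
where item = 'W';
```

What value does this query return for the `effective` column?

40 Main St

item = W: shipping_addr=40 Main St, billing_addr=14 Elm St.
shipping_addr=40 Main St → 40 Main St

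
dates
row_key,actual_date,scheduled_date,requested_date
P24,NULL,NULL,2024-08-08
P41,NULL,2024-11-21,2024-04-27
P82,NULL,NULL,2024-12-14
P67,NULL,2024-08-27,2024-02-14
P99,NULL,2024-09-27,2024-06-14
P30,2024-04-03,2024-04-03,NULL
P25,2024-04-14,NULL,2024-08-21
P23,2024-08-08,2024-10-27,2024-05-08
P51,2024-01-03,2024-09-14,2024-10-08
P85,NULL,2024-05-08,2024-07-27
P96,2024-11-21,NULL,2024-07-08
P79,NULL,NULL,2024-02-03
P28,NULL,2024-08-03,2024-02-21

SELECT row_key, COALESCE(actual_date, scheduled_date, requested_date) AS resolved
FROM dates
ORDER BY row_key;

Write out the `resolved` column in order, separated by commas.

row_key=P23: actual_date=2024-08-08 → 2024-08-08
row_key=P24: actual_date=NULL, scheduled_date=NULL, requested_date=2024-08-08 → 2024-08-08
row_key=P25: actual_date=2024-04-14 → 2024-04-14
row_key=P28: actual_date=NULL, scheduled_date=2024-08-03 → 2024-08-03
row_key=P30: actual_date=2024-04-03 → 2024-04-03
row_key=P41: actual_date=NULL, scheduled_date=2024-11-21 → 2024-11-21
row_key=P51: actual_date=2024-01-03 → 2024-01-03
row_key=P67: actual_date=NULL, scheduled_date=2024-08-27 → 2024-08-27
row_key=P79: actual_date=NULL, scheduled_date=NULL, requested_date=2024-02-03 → 2024-02-03
row_key=P82: actual_date=NULL, scheduled_date=NULL, requested_date=2024-12-14 → 2024-12-14
row_key=P85: actual_date=NULL, scheduled_date=2024-05-08 → 2024-05-08
row_key=P96: actual_date=2024-11-21 → 2024-11-21
row_key=P99: actual_date=NULL, scheduled_date=2024-09-27 → 2024-09-27

2024-08-08, 2024-08-08, 2024-04-14, 2024-08-03, 2024-04-03, 2024-11-21, 2024-01-03, 2024-08-27, 2024-02-03, 2024-12-14, 2024-05-08, 2024-11-21, 2024-09-27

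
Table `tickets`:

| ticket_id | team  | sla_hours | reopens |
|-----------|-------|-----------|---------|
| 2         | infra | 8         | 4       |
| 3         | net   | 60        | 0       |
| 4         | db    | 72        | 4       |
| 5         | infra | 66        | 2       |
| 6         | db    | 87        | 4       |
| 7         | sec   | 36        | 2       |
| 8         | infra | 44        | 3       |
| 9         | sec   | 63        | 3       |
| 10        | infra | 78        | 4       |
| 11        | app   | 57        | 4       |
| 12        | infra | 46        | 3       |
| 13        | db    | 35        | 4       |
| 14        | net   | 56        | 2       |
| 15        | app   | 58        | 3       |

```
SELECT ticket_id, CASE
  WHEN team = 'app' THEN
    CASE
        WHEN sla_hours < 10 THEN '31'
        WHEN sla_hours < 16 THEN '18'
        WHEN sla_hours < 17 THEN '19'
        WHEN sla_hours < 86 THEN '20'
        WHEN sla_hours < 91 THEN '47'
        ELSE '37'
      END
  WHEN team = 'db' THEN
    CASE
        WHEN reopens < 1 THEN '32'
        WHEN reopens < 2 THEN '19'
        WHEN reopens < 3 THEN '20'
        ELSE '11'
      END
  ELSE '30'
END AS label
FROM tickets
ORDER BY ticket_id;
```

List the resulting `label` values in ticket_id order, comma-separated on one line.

30, 30, 11, 30, 11, 30, 30, 30, 30, 20, 30, 11, 30, 20

ticket_id=2: team='infra' → outer ELSE → 30
ticket_id=3: team='net' → outer ELSE → 30
ticket_id=4: team='db' → inner[ELSE] → 11
ticket_id=5: team='infra' → outer ELSE → 30
ticket_id=6: team='db' → inner[ELSE] → 11
ticket_id=7: team='sec' → outer ELSE → 30
ticket_id=8: team='infra' → outer ELSE → 30
ticket_id=9: team='sec' → outer ELSE → 30
ticket_id=10: team='infra' → outer ELSE → 30
ticket_id=11: team='app' → inner[sla_hours < 86] → 20
ticket_id=12: team='infra' → outer ELSE → 30
ticket_id=13: team='db' → inner[ELSE] → 11
ticket_id=14: team='net' → outer ELSE → 30
ticket_id=15: team='app' → inner[sla_hours < 86] → 20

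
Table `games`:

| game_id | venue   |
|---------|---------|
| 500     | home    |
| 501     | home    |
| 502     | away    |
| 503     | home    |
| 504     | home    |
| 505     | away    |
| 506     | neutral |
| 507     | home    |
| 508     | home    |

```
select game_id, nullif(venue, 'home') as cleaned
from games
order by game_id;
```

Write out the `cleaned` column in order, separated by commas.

game_id=500: venue=home vs home: equal → NULL
game_id=501: venue=home vs home: equal → NULL
game_id=502: venue=away vs home: differ → away
game_id=503: venue=home vs home: equal → NULL
game_id=504: venue=home vs home: equal → NULL
game_id=505: venue=away vs home: differ → away
game_id=506: venue=neutral vs home: differ → neutral
game_id=507: venue=home vs home: equal → NULL
game_id=508: venue=home vs home: equal → NULL

NULL, NULL, away, NULL, NULL, away, neutral, NULL, NULL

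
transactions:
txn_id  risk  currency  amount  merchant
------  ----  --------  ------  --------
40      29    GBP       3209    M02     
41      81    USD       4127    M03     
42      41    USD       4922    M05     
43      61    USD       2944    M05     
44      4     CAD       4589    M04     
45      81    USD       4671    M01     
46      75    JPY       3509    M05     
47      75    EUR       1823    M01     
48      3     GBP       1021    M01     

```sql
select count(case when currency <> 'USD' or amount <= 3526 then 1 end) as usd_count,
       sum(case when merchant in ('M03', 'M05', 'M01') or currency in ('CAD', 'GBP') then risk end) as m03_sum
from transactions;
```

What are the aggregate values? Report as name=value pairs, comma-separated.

usd_count=6, m03_sum=450

[usd_count: currency <> 'USD' or amount <= 3526]
txn_id=40: ✓ → 1
txn_id=41: ✗
txn_id=42: ✗
txn_id=43: ✓ → 1
txn_id=44: ✓ → 1
txn_id=45: ✗
txn_id=46: ✓ → 1
txn_id=47: ✓ → 1
txn_id=48: ✓ → 1
usd_count = COUNT(1, 1, 1, 1, 1, 1) = 6
—
[m03_sum: merchant in ('M03', 'M05', 'M01') or currency in ('CAD', 'GBP')]
txn_id=40: ✓ → 29
txn_id=41: ✓ → 81
txn_id=42: ✓ → 41
txn_id=43: ✓ → 61
txn_id=44: ✓ → 4
txn_id=45: ✓ → 81
txn_id=46: ✓ → 75
txn_id=47: ✓ → 75
txn_id=48: ✓ → 3
m03_sum = 29 + 81 + 41 + 61 + 4 + 81 + 75 + 75 + 3 = 450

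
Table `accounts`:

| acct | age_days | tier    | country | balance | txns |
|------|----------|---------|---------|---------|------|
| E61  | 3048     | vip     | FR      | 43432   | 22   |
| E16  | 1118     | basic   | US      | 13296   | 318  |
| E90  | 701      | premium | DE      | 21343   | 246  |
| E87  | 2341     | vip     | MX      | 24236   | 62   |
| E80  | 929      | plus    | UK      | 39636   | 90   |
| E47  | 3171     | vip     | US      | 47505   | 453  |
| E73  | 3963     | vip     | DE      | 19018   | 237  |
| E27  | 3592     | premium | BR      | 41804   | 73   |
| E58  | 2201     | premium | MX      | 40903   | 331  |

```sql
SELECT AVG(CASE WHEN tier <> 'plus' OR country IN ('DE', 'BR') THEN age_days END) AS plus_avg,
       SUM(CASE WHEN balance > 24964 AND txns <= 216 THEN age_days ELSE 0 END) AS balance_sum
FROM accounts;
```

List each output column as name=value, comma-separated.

[plus_avg: tier <> 'plus' OR country IN ('DE', 'BR')]
acct=E61: ✓ → 3048
acct=E16: ✓ → 1118
acct=E90: ✓ → 701
acct=E87: ✓ → 2341
acct=E80: ✗
acct=E47: ✓ → 3171
acct=E73: ✓ → 3963
acct=E27: ✓ → 3592
acct=E58: ✓ → 2201
plus_avg = (3048 + 1118 + 701 + 2341 + 3171 + 3963 + 3592 + 2201) / 8 = 2516.875
—
[balance_sum: balance > 24964 AND txns <= 216]
acct=E61: ✓ → 3048
acct=E16: ✗
acct=E90: ✗
acct=E87: ✗
acct=E80: ✓ → 929
acct=E47: ✗
acct=E73: ✗
acct=E27: ✓ → 3592
acct=E58: ✗
balance_sum = 3048 + 929 + 3592 = 7569

plus_avg=2516.875, balance_sum=7569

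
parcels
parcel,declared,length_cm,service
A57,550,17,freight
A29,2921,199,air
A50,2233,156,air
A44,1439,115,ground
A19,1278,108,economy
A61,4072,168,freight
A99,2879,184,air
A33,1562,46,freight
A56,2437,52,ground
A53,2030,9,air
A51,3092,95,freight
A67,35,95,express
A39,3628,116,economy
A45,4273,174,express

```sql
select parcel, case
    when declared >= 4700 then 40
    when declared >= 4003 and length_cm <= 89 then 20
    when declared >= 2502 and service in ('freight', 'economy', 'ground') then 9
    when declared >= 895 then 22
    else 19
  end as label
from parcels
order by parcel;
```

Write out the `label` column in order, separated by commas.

22, 22, 22, 9, 22, 22, 22, 9, 22, 22, 19, 9, 19, 22

parcel=A19: declared >= 895 → 22
parcel=A29: declared >= 895 → 22
parcel=A33: declared >= 895 → 22
parcel=A39: declared >= 2502 and service in ('freight', 'economy', 'ground') → 9
parcel=A44: declared >= 895 → 22
parcel=A45: declared >= 895 → 22
parcel=A50: declared >= 895 → 22
parcel=A51: declared >= 2502 and service in ('freight', 'economy', 'ground') → 9
parcel=A53: declared >= 895 → 22
parcel=A56: declared >= 895 → 22
parcel=A57: ELSE → 19
parcel=A61: declared >= 2502 and service in ('freight', 'economy', 'ground') → 9
parcel=A67: ELSE → 19
parcel=A99: declared >= 895 → 22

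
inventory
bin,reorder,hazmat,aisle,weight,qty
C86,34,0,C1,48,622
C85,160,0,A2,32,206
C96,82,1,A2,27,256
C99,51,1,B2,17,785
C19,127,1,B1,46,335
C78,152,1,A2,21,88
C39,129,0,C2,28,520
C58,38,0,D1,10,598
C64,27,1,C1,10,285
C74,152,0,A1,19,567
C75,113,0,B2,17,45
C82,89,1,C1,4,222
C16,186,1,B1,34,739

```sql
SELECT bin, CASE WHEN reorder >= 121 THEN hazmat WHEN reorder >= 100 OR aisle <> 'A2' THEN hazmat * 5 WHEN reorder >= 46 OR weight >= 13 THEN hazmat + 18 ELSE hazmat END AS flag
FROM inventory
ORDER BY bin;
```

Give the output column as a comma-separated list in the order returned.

1, 1, 0, 0, 5, 0, 0, 1, 5, 0, 0, 19, 5

bin=C16: reorder >= 121 → 1
bin=C19: reorder >= 121 → 1
bin=C39: reorder >= 121 → 0
bin=C58: reorder >= 100 OR aisle <> 'A2' → 0
bin=C64: reorder >= 100 OR aisle <> 'A2' → 5
bin=C74: reorder >= 121 → 0
bin=C75: reorder >= 100 OR aisle <> 'A2' → 0
bin=C78: reorder >= 121 → 1
bin=C82: reorder >= 100 OR aisle <> 'A2' → 5
bin=C85: reorder >= 121 → 0
bin=C86: reorder >= 100 OR aisle <> 'A2' → 0
bin=C96: reorder >= 46 OR weight >= 13 → 19
bin=C99: reorder >= 100 OR aisle <> 'A2' → 5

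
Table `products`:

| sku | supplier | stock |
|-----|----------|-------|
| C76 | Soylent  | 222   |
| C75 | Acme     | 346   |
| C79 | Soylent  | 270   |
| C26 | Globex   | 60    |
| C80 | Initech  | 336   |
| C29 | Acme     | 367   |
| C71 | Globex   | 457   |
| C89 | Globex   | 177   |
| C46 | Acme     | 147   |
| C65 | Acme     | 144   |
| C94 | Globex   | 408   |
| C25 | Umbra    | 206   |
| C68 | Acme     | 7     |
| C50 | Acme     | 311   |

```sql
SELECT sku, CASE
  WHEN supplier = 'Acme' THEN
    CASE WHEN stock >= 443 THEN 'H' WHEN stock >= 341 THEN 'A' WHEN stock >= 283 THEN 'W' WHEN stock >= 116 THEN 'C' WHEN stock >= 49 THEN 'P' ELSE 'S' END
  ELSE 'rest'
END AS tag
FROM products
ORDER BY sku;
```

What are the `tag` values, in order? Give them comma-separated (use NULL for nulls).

rest, rest, A, C, W, C, S, rest, A, rest, rest, rest, rest, rest

sku=C25: supplier='Umbra' → outer ELSE → rest
sku=C26: supplier='Globex' → outer ELSE → rest
sku=C29: supplier='Acme' → inner[stock >= 341] → A
sku=C46: supplier='Acme' → inner[stock >= 116] → C
sku=C50: supplier='Acme' → inner[stock >= 283] → W
sku=C65: supplier='Acme' → inner[stock >= 116] → C
sku=C68: supplier='Acme' → inner[ELSE] → S
sku=C71: supplier='Globex' → outer ELSE → rest
sku=C75: supplier='Acme' → inner[stock >= 341] → A
sku=C76: supplier='Soylent' → outer ELSE → rest
sku=C79: supplier='Soylent' → outer ELSE → rest
sku=C80: supplier='Initech' → outer ELSE → rest
sku=C89: supplier='Globex' → outer ELSE → rest
sku=C94: supplier='Globex' → outer ELSE → rest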